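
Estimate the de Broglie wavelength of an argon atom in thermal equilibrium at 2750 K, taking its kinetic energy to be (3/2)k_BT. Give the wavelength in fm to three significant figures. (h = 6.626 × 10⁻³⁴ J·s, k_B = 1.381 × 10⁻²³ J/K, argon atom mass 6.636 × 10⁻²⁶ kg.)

λ = 7620 fm

KE = (3/2)k_BT = 1.5 × 1.381 × 10⁻²³ × 2750 = 5.697 × 10⁻²⁰ J.
p = √(2mKE) = √(2 × 6.636 × 10⁻²⁶ × 5.697 × 10⁻²⁰) = 8.695 × 10⁻²³ kg·m/s.
λ = h/p = 7.62 × 10⁻¹² m = 7620 fm.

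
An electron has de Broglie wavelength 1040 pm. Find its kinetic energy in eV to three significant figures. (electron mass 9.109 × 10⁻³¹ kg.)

KE = 1.39 eV

p = h/λ = 6.626 × 10⁻³⁴ / 1.040 × 10⁻⁹ = 6.371 × 10⁻²⁵ kg·m/s.
KE = p²/(2m) = (6.371 × 10⁻²⁵)² / (2 × 9.109 × 10⁻³¹) = 2.228 × 10⁻¹⁹ J = 1.39 eV.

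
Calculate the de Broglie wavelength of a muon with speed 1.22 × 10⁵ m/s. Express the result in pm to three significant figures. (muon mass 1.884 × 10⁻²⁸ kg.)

λ = 28.8 pm

p = mv = 1.884 × 10⁻²⁸ × 1.22 × 10⁵ = 2.298 × 10⁻²³ kg·m/s.
λ = h/p = 6.626 × 10⁻³⁴ / 2.298 × 10⁻²³ = 2.88 × 10⁻¹¹ m = 28.8 pm.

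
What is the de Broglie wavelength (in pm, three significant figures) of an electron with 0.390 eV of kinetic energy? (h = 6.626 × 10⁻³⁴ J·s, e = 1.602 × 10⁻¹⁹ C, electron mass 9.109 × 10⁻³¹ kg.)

KE = 0.390 eV = 6.248 × 10⁻²⁰ J.
p = √(2mKE) = √(2 × 9.109 × 10⁻³¹ × 6.248 × 10⁻²⁰) = 3.374 × 10⁻²⁵ kg·m/s.
λ = h/p = 6.626 × 10⁻³⁴ / 3.374 × 10⁻²⁵ = 1.96 × 10⁻⁹ m = 1960 pm.

λ = 1960 pm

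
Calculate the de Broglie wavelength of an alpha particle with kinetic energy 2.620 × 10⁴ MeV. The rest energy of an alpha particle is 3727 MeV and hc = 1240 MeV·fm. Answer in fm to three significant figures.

λ = 0.0418 fm

Total energy E = KE + m₀c² = 2.620 × 10⁴ + 3727 = 29927 MeV.
(pc)² = E² − (m₀c²)² = (29927)² − (3727)² = 8.817 × 10⁸ MeV², so pc = 2.969 × 10⁴ MeV.
λ = hc/(pc) = 1240 MeV·fm / 2.969 × 10⁴ MeV = 0.0418 fm.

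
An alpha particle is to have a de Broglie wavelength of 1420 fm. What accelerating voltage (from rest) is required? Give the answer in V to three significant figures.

V = 51.1 V

p = h/λ = 6.626 × 10⁻³⁴ / 1.420 × 10⁻¹² = 4.666 × 10⁻²² kg·m/s.
KE = p²/(2m) = 1.638 × 10⁻¹⁷ J.
V = KE/2e = 1.638 × 10⁻¹⁷ / (2 × 1.602 × 10⁻¹⁹) = 51.1 V.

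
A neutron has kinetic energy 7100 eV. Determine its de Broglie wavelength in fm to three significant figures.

KE = 7100 eV = 1.137 × 10⁻¹⁵ J.
p = √(2mKE) = √(2 × 1.675 × 10⁻²⁷ × 1.137 × 10⁻¹⁵) = 1.952 × 10⁻²¹ kg·m/s.
λ = h/p = 6.626 × 10⁻³⁴ / 1.952 × 10⁻²¹ = 3.39 × 10⁻¹³ m = 339 fm.

λ = 339 fm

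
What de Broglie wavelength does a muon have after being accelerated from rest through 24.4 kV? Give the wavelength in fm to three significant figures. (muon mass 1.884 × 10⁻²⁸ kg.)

KE = eV = 1.602 × 10⁻¹⁹ × 2.440 × 10⁴ = 3.909 × 10⁻¹⁵ J.
p = √(2mKE) = √(2 × 1.884 × 10⁻²⁸ × 3.909 × 10⁻¹⁵) = 1.214 × 10⁻²¹ kg·m/s.
λ = h/p = 6.626 × 10⁻³⁴ / 1.214 × 10⁻²¹ = 5.46 × 10⁻¹³ m = 546 fm.

λ = 546 fm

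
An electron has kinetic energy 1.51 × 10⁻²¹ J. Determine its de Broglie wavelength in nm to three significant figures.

p = √(2mKE) = √(2 × 9.109 × 10⁻³¹ × 1.510 × 10⁻²¹) = 5.245 × 10⁻²⁶ kg·m/s.
λ = h/p = 6.626 × 10⁻³⁴ / 5.245 × 10⁻²⁶ = 1.26 × 10⁻⁸ m = 12.6 nm.

λ = 12.6 nm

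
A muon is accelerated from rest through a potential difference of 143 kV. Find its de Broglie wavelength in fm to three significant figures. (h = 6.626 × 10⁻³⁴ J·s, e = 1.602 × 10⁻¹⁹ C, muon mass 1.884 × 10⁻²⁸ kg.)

λ = 226 fm

KE = eV = 1.602 × 10⁻¹⁹ × 1.430 × 10⁵ = 2.291 × 10⁻¹⁴ J.
p = √(2mKE) = √(2 × 1.884 × 10⁻²⁸ × 2.291 × 10⁻¹⁴) = 2.938 × 10⁻²¹ kg·m/s.
λ = h/p = 6.626 × 10⁻³⁴ / 2.938 × 10⁻²¹ = 2.26 × 10⁻¹³ m = 226 fm.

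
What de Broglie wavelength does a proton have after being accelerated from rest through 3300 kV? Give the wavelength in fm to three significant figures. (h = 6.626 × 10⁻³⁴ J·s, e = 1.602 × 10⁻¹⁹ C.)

λ = 15.8 fm

KE = eV = 1.602 × 10⁻¹⁹ × 3.300 × 10⁶ = 5.287 × 10⁻¹³ J.
p = √(2mKE) = √(2 × 1.673 × 10⁻²⁷ × 5.287 × 10⁻¹³) = 4.206 × 10⁻²⁰ kg·m/s.
λ = h/p = 6.626 × 10⁻³⁴ / 4.206 × 10⁻²⁰ = 1.58 × 10⁻¹⁴ m = 15.8 fm.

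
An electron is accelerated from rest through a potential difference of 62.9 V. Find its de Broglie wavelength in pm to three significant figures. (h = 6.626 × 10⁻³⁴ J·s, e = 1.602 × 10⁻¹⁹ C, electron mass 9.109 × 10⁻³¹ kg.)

λ = 155 pm

KE = eV = 1.602 × 10⁻¹⁹ × 62.90 = 1.008 × 10⁻¹⁷ J.
p = √(2mKE) = √(2 × 9.109 × 10⁻³¹ × 1.008 × 10⁻¹⁷) = 4.285 × 10⁻²⁴ kg·m/s.
λ = h/p = 6.626 × 10⁻³⁴ / 4.285 × 10⁻²⁴ = 1.55 × 10⁻¹⁰ m = 155 pm.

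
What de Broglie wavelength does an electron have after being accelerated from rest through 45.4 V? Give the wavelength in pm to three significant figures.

KE = eV = 1.602 × 10⁻¹⁹ × 45.40 = 7.273 × 10⁻¹⁸ J.
p = √(2mKE) = √(2 × 9.109 × 10⁻³¹ × 7.273 × 10⁻¹⁸) = 3.640 × 10⁻²⁴ kg·m/s.
λ = h/p = 6.626 × 10⁻³⁴ / 3.640 × 10⁻²⁴ = 1.82 × 10⁻¹⁰ m = 182 pm.

λ = 182 pm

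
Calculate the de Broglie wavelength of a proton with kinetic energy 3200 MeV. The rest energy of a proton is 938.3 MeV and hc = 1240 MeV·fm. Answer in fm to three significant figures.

λ = 0.308 fm

Total energy E = KE + m₀c² = 3200 + 938.3 = 4138.3 MeV.
(pc)² = E² − (m₀c²)² = (4138.3)² − (938.3)² = 1.625 × 10⁷ MeV², so pc = 4031 MeV.
λ = hc/(pc) = 1240 MeV·fm / 4031 MeV = 0.308 fm.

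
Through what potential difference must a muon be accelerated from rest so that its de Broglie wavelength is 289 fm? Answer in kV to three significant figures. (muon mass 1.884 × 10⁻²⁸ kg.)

p = h/λ = 6.626 × 10⁻³⁴ / 2.890 × 10⁻¹³ = 2.293 × 10⁻²¹ kg·m/s.
KE = p²/(2m) = 1.395 × 10⁻¹⁴ J.
V = KE/e = 1.395 × 10⁻¹⁴ / (1.602 × 10⁻¹⁹) = 87.1 kV.

V = 87.1 kV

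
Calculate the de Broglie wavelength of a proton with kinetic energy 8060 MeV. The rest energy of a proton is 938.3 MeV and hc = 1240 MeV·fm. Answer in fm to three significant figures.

λ = 0.139 fm

Total energy E = KE + m₀c² = 8060 + 938.3 = 8998.3 MeV.
(pc)² = E² − (m₀c²)² = (8998.3)² − (938.3)² = 8.009 × 10⁷ MeV², so pc = 8949 MeV.
λ = hc/(pc) = 1240 MeV·fm / 8949 MeV = 0.139 fm.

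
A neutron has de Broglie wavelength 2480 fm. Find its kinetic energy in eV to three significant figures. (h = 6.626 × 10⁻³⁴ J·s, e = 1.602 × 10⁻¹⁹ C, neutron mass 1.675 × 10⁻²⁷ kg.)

p = h/λ = 6.626 × 10⁻³⁴ / 2.480 × 10⁻¹² = 2.672 × 10⁻²² kg·m/s.
KE = p²/(2m) = (2.672 × 10⁻²²)² / (2 × 1.675 × 10⁻²⁷) = 2.131 × 10⁻¹⁷ J = 133 eV.

KE = 133 eV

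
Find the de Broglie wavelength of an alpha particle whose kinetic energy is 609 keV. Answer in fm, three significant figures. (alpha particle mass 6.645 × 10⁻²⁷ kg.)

λ = 18.4 fm

KE = 609 keV = 9.756 × 10⁻¹⁴ J.
p = √(2mKE) = √(2 × 6.645 × 10⁻²⁷ × 9.756 × 10⁻¹⁴) = 3.601 × 10⁻²⁰ kg·m/s.
λ = h/p = 6.626 × 10⁻³⁴ / 3.601 × 10⁻²⁰ = 1.84 × 10⁻¹⁴ m = 18.4 fm.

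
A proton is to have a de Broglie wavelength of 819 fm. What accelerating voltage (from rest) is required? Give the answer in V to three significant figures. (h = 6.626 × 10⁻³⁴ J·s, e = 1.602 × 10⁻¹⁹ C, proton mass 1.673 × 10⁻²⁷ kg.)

V = 1220 V

p = h/λ = 6.626 × 10⁻³⁴ / 8.190 × 10⁻¹³ = 8.090 × 10⁻²² kg·m/s.
KE = p²/(2m) = 1.956 × 10⁻¹⁶ J.
V = KE/e = 1.956 × 10⁻¹⁶ / (1.602 × 10⁻¹⁹) = 1220 V.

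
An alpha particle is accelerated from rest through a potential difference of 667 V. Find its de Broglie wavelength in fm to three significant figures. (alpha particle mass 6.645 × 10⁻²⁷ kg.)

KE = 2eV = 2 × 1.602 × 10⁻¹⁹ × 667.0 = 2.137 × 10⁻¹⁶ J.
p = √(2mKE) = √(2 × 6.645 × 10⁻²⁷ × 2.137 × 10⁻¹⁶) = 1.685 × 10⁻²¹ kg·m/s.
λ = h/p = 6.626 × 10⁻³⁴ / 1.685 × 10⁻²¹ = 3.93 × 10⁻¹³ m = 393 fm.

λ = 393 fm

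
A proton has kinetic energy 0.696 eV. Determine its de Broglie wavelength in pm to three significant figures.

λ = 34.3 pm

KE = 0.696 eV = 1.115 × 10⁻¹⁹ J.
p = √(2mKE) = √(2 × 1.673 × 10⁻²⁷ × 1.115 × 10⁻¹⁹) = 1.932 × 10⁻²³ kg·m/s.
λ = h/p = 6.626 × 10⁻³⁴ / 1.932 × 10⁻²³ = 3.43 × 10⁻¹¹ m = 34.3 pm.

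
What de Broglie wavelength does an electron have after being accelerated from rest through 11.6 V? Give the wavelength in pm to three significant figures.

λ = 360 pm

KE = eV = 1.602 × 10⁻¹⁹ × 11.60 = 1.858 × 10⁻¹⁸ J.
p = √(2mKE) = √(2 × 9.109 × 10⁻³¹ × 1.858 × 10⁻¹⁸) = 1.840 × 10⁻²⁴ kg·m/s.
λ = h/p = 6.626 × 10⁻³⁴ / 1.840 × 10⁻²⁴ = 3.60 × 10⁻¹⁰ m = 360 pm.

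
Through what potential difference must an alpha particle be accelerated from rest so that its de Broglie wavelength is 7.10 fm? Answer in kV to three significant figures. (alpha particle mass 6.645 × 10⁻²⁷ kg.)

V = 2050 kV

p = h/λ = 6.626 × 10⁻³⁴ / 7.100 × 10⁻¹⁵ = 9.332 × 10⁻²⁰ kg·m/s.
KE = p²/(2m) = 6.553 × 10⁻¹³ J.
V = KE/2e = 6.553 × 10⁻¹³ / (2 × 1.602 × 10⁻¹⁹) = 2050 kV.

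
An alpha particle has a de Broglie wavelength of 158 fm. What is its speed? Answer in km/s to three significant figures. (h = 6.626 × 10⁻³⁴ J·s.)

v = 631 km/s

p = h/λ = 6.626 × 10⁻³⁴ / 1.580 × 10⁻¹³ = 4.194 × 10⁻²¹ kg·m/s.
v = p/m = 4.194 × 10⁻²¹ / 6.645 × 10⁻²⁷ = 6.31 × 10⁵ m/s = 631 km/s.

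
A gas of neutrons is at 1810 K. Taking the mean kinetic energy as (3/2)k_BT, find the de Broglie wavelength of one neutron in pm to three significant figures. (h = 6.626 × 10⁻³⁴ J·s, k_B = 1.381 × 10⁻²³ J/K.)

λ = 59.1 pm

KE = (3/2)k_BT = 1.5 × 1.381 × 10⁻²³ × 1810 = 3.749 × 10⁻²⁰ J.
p = √(2mKE) = √(2 × 1.675 × 10⁻²⁷ × 3.749 × 10⁻²⁰) = 1.121 × 10⁻²³ kg·m/s.
λ = h/p = 5.91 × 10⁻¹¹ m = 59.1 pm.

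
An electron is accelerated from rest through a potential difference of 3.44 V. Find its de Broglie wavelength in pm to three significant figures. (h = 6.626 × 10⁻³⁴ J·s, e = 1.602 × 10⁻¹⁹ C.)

λ = 661 pm

KE = eV = 1.602 × 10⁻¹⁹ × 3.440 = 5.511 × 10⁻¹⁹ J.
p = √(2mKE) = √(2 × 9.109 × 10⁻³¹ × 5.511 × 10⁻¹⁹) = 1.002 × 10⁻²⁴ kg·m/s.
λ = h/p = 6.626 × 10⁻³⁴ / 1.002 × 10⁻²⁴ = 6.61 × 10⁻¹⁰ m = 661 pm.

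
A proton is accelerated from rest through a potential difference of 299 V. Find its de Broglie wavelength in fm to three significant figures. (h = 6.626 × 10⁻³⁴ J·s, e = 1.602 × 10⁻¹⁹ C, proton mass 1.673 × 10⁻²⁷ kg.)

KE = eV = 1.602 × 10⁻¹⁹ × 299.0 = 4.790 × 10⁻¹⁷ J.
p = √(2mKE) = √(2 × 1.673 × 10⁻²⁷ × 4.790 × 10⁻¹⁷) = 4.003 × 10⁻²² kg·m/s.
λ = h/p = 6.626 × 10⁻³⁴ / 4.003 × 10⁻²² = 1.66 × 10⁻¹² m = 1660 fm.

λ = 1660 fm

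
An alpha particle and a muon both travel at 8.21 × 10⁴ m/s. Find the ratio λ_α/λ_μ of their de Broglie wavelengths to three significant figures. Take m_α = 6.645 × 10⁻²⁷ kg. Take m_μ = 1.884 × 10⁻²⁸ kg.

At fixed v, p = mv so λ = h/(mv) ∝ 1/m.
λ_α/λ_μ = m_μ/m_α = 1.884 × 10⁻²⁸/6.645 × 10⁻²⁷ = 0.0284.

λ_α/λ_μ = 0.0284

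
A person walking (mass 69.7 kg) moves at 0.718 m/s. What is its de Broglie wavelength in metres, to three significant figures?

λ = 1.32 × 10⁻³⁵ m

p = mv = 69.7 × 0.718 = 5.004 × 10¹ kg·m/s.
λ = h/p = 6.626 × 10⁻³⁴ / 5.004 × 10¹ = 1.32 × 10⁻³⁵ m.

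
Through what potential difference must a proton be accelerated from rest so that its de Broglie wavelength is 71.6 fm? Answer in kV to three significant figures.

p = h/λ = 6.626 × 10⁻³⁴ / 7.160 × 10⁻¹⁴ = 9.254 × 10⁻²¹ kg·m/s.
KE = p²/(2m) = 2.559 × 10⁻¹⁴ J.
V = KE/e = 2.559 × 10⁻¹⁴ / (1.602 × 10⁻¹⁹) = 160 kV.

V = 160 kV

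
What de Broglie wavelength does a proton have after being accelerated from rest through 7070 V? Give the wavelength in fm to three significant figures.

KE = eV = 1.602 × 10⁻¹⁹ × 7070 = 1.133 × 10⁻¹⁵ J.
p = √(2mKE) = √(2 × 1.673 × 10⁻²⁷ × 1.133 × 10⁻¹⁵) = 1.947 × 10⁻²¹ kg·m/s.
λ = h/p = 6.626 × 10⁻³⁴ / 1.947 × 10⁻²¹ = 3.40 × 10⁻¹³ m = 340 fm.

λ = 340 fm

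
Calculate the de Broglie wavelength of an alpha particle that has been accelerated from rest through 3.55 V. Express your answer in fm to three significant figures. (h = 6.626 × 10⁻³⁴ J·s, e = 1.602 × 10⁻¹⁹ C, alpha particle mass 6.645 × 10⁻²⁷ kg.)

KE = 2eV = 2 × 1.602 × 10⁻¹⁹ × 3.550 = 1.137 × 10⁻¹⁸ J.
p = √(2mKE) = √(2 × 6.645 × 10⁻²⁷ × 1.137 × 10⁻¹⁸) = 1.229 × 10⁻²² kg·m/s.
λ = h/p = 6.626 × 10⁻³⁴ / 1.229 × 10⁻²² = 5.39 × 10⁻¹² m = 5390 fm.

λ = 5390 fm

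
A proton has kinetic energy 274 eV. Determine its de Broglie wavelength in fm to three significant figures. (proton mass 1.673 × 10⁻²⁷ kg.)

KE = 274 eV = 4.389 × 10⁻¹⁷ J.
p = √(2mKE) = √(2 × 1.673 × 10⁻²⁷ × 4.389 × 10⁻¹⁷) = 3.832 × 10⁻²² kg·m/s.
λ = h/p = 6.626 × 10⁻³⁴ / 3.832 × 10⁻²² = 1.73 × 10⁻¹² m = 1730 fm.

λ = 1730 fm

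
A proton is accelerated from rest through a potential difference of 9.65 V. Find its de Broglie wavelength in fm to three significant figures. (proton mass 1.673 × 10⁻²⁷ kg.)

λ = 9210 fm

KE = eV = 1.602 × 10⁻¹⁹ × 9.650 = 1.546 × 10⁻¹⁸ J.
p = √(2mKE) = √(2 × 1.673 × 10⁻²⁷ × 1.546 × 10⁻¹⁸) = 7.192 × 10⁻²³ kg·m/s.
λ = h/p = 6.626 × 10⁻³⁴ / 7.192 × 10⁻²³ = 9.21 × 10⁻¹² m = 9210 fm.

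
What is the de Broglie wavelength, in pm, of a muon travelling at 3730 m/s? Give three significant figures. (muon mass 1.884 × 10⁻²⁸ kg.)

λ = 943 pm

p = mv = 1.884 × 10⁻²⁸ × 3730 = 7.027 × 10⁻²⁵ kg·m/s.
λ = h/p = 6.626 × 10⁻³⁴ / 7.027 × 10⁻²⁵ = 9.43 × 10⁻¹⁰ m = 943 pm.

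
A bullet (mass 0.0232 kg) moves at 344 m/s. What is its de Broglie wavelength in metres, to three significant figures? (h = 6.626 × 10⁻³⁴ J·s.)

λ = 8.30 × 10⁻³⁵ m

p = mv = 0.0232 × 344 = 7.981 kg·m/s.
λ = h/p = 6.626 × 10⁻³⁴ / 7.981 = 8.30 × 10⁻³⁵ m.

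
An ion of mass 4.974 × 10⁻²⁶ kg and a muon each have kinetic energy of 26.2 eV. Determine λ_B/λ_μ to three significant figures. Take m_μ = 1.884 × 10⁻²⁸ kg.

λ_B/λ_μ = 0.0615

At fixed KE, p = √(2mKE) so λ = h/p ∝ 1/√m.
λ_B/λ_μ = √(m_μ/m_B) = √(1.884 × 10⁻²⁸/4.974 × 10⁻²⁶) = √(3.788 × 10⁻³) = 0.0615.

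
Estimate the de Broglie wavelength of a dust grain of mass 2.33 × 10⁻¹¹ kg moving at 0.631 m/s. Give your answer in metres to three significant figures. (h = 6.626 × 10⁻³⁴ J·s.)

p = mv = 2.33 × 10⁻¹¹ × 0.631 = 1.470 × 10⁻¹¹ kg·m/s.
λ = h/p = 6.626 × 10⁻³⁴ / 1.470 × 10⁻¹¹ = 4.51 × 10⁻²³ m.

λ = 4.51 × 10⁻²³ m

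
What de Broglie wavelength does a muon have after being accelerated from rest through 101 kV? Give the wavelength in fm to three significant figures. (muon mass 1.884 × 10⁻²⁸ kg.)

KE = eV = 1.602 × 10⁻¹⁹ × 1.010 × 10⁵ = 1.618 × 10⁻¹⁴ J.
p = √(2mKE) = √(2 × 1.884 × 10⁻²⁸ × 1.618 × 10⁻¹⁴) = 2.469 × 10⁻²¹ kg·m/s.
λ = h/p = 6.626 × 10⁻³⁴ / 2.469 × 10⁻²¹ = 2.68 × 10⁻¹³ m = 268 fm.

λ = 268 fm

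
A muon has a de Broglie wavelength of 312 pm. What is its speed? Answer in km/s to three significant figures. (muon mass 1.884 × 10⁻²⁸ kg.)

p = h/λ = 6.626 × 10⁻³⁴ / 3.120 × 10⁻¹⁰ = 2.124 × 10⁻²⁴ kg·m/s.
v = p/m = 2.124 × 10⁻²⁴ / 1.884 × 10⁻²⁸ = 1.13 × 10⁴ m/s = 11.3 km/s.

v = 11.3 km/s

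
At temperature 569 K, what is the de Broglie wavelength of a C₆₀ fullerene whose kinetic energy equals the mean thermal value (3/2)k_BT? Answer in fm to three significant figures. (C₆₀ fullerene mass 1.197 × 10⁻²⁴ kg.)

KE = (3/2)k_BT = 1.5 × 1.381 × 10⁻²³ × 569 = 1.179 × 10⁻²⁰ J.
p = √(2mKE) = √(2 × 1.197 × 10⁻²⁴ × 1.179 × 10⁻²⁰) = 1.680 × 10⁻²² kg·m/s.
λ = h/p = 3.94 × 10⁻¹² m = 3940 fm.

λ = 3940 fm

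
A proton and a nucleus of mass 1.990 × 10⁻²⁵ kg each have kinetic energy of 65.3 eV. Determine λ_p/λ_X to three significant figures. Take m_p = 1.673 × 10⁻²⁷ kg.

λ_p/λ_X = 10.9

At fixed KE, p = √(2mKE) so λ = h/p ∝ 1/√m.
λ_p/λ_X = √(m_X/m_p) = √(1.990 × 10⁻²⁵/1.673 × 10⁻²⁷) = √(118.9) = 10.9.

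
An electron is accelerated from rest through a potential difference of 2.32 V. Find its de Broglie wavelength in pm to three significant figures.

KE = eV = 1.602 × 10⁻¹⁹ × 2.320 = 3.717 × 10⁻¹⁹ J.
p = √(2mKE) = √(2 × 9.109 × 10⁻³¹ × 3.717 × 10⁻¹⁹) = 8.229 × 10⁻²⁵ kg·m/s.
λ = h/p = 6.626 × 10⁻³⁴ / 8.229 × 10⁻²⁵ = 8.05 × 10⁻¹⁰ m = 805 pm.

λ = 805 pm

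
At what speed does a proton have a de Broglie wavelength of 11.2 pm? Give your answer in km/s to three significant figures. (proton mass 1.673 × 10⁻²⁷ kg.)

p = h/λ = 6.626 × 10⁻³⁴ / 1.120 × 10⁻¹¹ = 5.916 × 10⁻²³ kg·m/s.
v = p/m = 5.916 × 10⁻²³ / 1.673 × 10⁻²⁷ = 3.54 × 10⁴ m/s = 35.4 km/s.

v = 35.4 km/s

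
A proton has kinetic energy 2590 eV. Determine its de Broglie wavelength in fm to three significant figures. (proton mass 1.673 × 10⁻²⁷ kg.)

λ = 562 fm

KE = 2590 eV = 4.149 × 10⁻¹⁶ J.
p = √(2mKE) = √(2 × 1.673 × 10⁻²⁷ × 4.149 × 10⁻¹⁶) = 1.178 × 10⁻²¹ kg·m/s.
λ = h/p = 6.626 × 10⁻³⁴ / 1.178 × 10⁻²¹ = 5.62 × 10⁻¹³ m = 562 fm.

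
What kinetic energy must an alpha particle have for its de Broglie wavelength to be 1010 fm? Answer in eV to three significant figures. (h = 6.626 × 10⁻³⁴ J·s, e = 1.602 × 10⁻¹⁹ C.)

p = h/λ = 6.626 × 10⁻³⁴ / 1.010 × 10⁻¹² = 6.560 × 10⁻²² kg·m/s.
KE = p²/(2m) = (6.560 × 10⁻²²)² / (2 × 6.645 × 10⁻²⁷) = 3.238 × 10⁻¹⁷ J = 202 eV.

KE = 202 eV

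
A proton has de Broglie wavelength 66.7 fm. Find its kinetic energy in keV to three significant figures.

KE = 184 keV

p = h/λ = 6.626 × 10⁻³⁴ / 6.670 × 10⁻¹⁴ = 9.934 × 10⁻²¹ kg·m/s.
KE = p²/(2m) = (9.934 × 10⁻²¹)² / (2 × 1.673 × 10⁻²⁷) = 2.949 × 10⁻¹⁴ J = 184 keV.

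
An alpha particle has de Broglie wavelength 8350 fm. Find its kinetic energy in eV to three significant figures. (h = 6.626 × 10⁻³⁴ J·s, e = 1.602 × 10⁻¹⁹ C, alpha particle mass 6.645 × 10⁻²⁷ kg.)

KE = 2.96 eV

p = h/λ = 6.626 × 10⁻³⁴ / 8.350 × 10⁻¹² = 7.935 × 10⁻²³ kg·m/s.
KE = p²/(2m) = (7.935 × 10⁻²³)² / (2 × 6.645 × 10⁻²⁷) = 4.738 × 10⁻¹⁹ J = 2.96 eV.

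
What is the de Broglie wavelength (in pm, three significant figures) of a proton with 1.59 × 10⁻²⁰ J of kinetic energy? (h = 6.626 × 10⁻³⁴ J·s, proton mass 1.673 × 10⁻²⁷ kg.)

p = √(2mKE) = √(2 × 1.673 × 10⁻²⁷ × 1.590 × 10⁻²⁰) = 7.294 × 10⁻²⁴ kg·m/s.
λ = h/p = 6.626 × 10⁻³⁴ / 7.294 × 10⁻²⁴ = 9.08 × 10⁻¹¹ m = 90.8 pm.

λ = 90.8 pm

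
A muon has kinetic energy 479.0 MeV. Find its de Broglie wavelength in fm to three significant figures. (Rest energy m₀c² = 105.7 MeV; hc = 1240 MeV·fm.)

λ = 2.16 fm

Total energy E = KE + m₀c² = 479.0 + 105.7 = 584.7 MeV.
(pc)² = E² − (m₀c²)² = (584.7)² − (105.7)² = 3.307 × 10⁵ MeV², so pc = 575.1 MeV.
λ = hc/(pc) = 1240 MeV·fm / 575.1 MeV = 2.16 fm.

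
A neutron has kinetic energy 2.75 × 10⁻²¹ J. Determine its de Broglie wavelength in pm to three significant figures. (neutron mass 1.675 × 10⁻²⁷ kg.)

λ = 218 pm

p = √(2mKE) = √(2 × 1.675 × 10⁻²⁷ × 2.750 × 10⁻²¹) = 3.035 × 10⁻²⁴ kg·m/s.
λ = h/p = 6.626 × 10⁻³⁴ / 3.035 × 10⁻²⁴ = 2.18 × 10⁻¹⁰ m = 218 pm.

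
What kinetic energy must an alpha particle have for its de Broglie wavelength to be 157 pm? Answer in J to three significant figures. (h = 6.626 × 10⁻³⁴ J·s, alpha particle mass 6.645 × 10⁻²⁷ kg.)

p = h/λ = 6.626 × 10⁻³⁴ / 1.570 × 10⁻¹⁰ = 4.220 × 10⁻²⁴ kg·m/s.
KE = p²/(2m) = (4.220 × 10⁻²⁴)² / (2 × 6.645 × 10⁻²⁷) = 1.340 × 10⁻²¹ J = 1.34 × 10⁻²¹ J.

KE = 1.34 × 10⁻²¹ J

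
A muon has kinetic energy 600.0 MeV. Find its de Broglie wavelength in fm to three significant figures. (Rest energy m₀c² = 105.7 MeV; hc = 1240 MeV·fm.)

Total energy E = KE + m₀c² = 600.0 + 105.7 = 705.7 MeV.
(pc)² = E² − (m₀c²)² = (705.7)² − (105.7)² = 4.868 × 10⁵ MeV², so pc = 697.7 MeV.
λ = hc/(pc) = 1240 MeV·fm / 697.7 MeV = 1.78 fm.

λ = 1.78 fm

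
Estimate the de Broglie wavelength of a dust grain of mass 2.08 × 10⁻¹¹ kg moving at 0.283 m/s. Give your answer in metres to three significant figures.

λ = 1.13 × 10⁻²² m

p = mv = 2.08 × 10⁻¹¹ × 0.283 = 5.886 × 10⁻¹² kg·m/s.
λ = h/p = 6.626 × 10⁻³⁴ / 5.886 × 10⁻¹² = 1.13 × 10⁻²² m.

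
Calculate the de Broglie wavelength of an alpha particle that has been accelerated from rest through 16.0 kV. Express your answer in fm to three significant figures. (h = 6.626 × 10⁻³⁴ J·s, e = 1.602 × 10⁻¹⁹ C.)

KE = 2eV = 2 × 1.602 × 10⁻¹⁹ × 1.600 × 10⁴ = 5.126 × 10⁻¹⁵ J.
p = √(2mKE) = √(2 × 6.645 × 10⁻²⁷ × 5.126 × 10⁻¹⁵) = 8.254 × 10⁻²¹ kg·m/s.
λ = h/p = 6.626 × 10⁻³⁴ / 8.254 × 10⁻²¹ = 8.03 × 10⁻¹⁴ m = 80.3 fm.

λ = 80.3 fm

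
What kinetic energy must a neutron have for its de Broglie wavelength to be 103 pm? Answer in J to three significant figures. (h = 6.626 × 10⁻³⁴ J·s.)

p = h/λ = 6.626 × 10⁻³⁴ / 1.030 × 10⁻¹⁰ = 6.433 × 10⁻²⁴ kg·m/s.
KE = p²/(2m) = (6.433 × 10⁻²⁴)² / (2 × 1.675 × 10⁻²⁷) = 1.235 × 10⁻²⁰ J = 1.24 × 10⁻²⁰ J.

KE = 1.24 × 10⁻²⁰ J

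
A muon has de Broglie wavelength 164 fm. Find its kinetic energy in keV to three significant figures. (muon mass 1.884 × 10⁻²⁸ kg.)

KE = 270 keV

p = h/λ = 6.626 × 10⁻³⁴ / 1.640 × 10⁻¹³ = 4.040 × 10⁻²¹ kg·m/s.
KE = p²/(2m) = (4.040 × 10⁻²¹)² / (2 × 1.884 × 10⁻²⁸) = 4.332 × 10⁻¹⁴ J = 270 keV.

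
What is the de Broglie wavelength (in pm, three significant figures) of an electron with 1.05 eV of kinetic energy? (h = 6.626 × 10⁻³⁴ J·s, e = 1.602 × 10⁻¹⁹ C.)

λ = 1200 pm

KE = 1.05 eV = 1.682 × 10⁻¹⁹ J.
p = √(2mKE) = √(2 × 9.109 × 10⁻³¹ × 1.682 × 10⁻¹⁹) = 5.536 × 10⁻²⁵ kg·m/s.
λ = h/p = 6.626 × 10⁻³⁴ / 5.536 × 10⁻²⁵ = 1.20 × 10⁻⁹ m = 1200 pm.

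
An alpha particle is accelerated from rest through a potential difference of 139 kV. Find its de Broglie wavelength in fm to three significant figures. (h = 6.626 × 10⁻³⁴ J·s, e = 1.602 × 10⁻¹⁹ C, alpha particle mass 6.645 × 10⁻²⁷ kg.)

KE = 2eV = 2 × 1.602 × 10⁻¹⁹ × 1.390 × 10⁵ = 4.454 × 10⁻¹⁴ J.
p = √(2mKE) = √(2 × 6.645 × 10⁻²⁷ × 4.454 × 10⁻¹⁴) = 2.433 × 10⁻²⁰ kg·m/s.
λ = h/p = 6.626 × 10⁻³⁴ / 2.433 × 10⁻²⁰ = 2.72 × 10⁻¹⁴ m = 27.2 fm.

λ = 27.2 fm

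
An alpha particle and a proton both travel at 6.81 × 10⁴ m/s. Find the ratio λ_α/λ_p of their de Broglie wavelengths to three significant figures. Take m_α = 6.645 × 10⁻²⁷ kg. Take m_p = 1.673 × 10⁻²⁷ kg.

At fixed v, p = mv so λ = h/(mv) ∝ 1/m.
λ_α/λ_p = m_p/m_α = 1.673 × 10⁻²⁷/6.645 × 10⁻²⁷ = 0.252.

λ_α/λ_p = 0.252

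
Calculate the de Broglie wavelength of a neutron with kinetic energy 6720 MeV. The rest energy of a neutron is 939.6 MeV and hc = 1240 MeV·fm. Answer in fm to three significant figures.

Total energy E = KE + m₀c² = 6720 + 939.6 = 7659.6 MeV.
(pc)² = E² − (m₀c²)² = (7659.6)² − (939.6)² = 5.779 × 10⁷ MeV², so pc = 7602 MeV.
λ = hc/(pc) = 1240 MeV·fm / 7602 MeV = 0.163 fm.

λ = 0.163 fm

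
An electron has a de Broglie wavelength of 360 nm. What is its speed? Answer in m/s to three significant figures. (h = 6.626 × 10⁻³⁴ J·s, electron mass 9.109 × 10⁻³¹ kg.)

v = 2020 m/s

p = h/λ = 6.626 × 10⁻³⁴ / 3.600 × 10⁻⁷ = 1.841 × 10⁻²⁷ kg·m/s.
v = p/m = 1.841 × 10⁻²⁷ / 9.109 × 10⁻³¹ = 2.02 × 10³ m/s = 2020 m/s.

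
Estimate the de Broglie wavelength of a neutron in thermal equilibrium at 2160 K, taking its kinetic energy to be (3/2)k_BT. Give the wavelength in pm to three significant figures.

λ = 54.1 pm

KE = (3/2)k_BT = 1.5 × 1.381 × 10⁻²³ × 2160 = 4.474 × 10⁻²⁰ J.
p = √(2mKE) = √(2 × 1.675 × 10⁻²⁷ × 4.474 × 10⁻²⁰) = 1.224 × 10⁻²³ kg·m/s.
λ = h/p = 5.41 × 10⁻¹¹ m = 54.1 pm.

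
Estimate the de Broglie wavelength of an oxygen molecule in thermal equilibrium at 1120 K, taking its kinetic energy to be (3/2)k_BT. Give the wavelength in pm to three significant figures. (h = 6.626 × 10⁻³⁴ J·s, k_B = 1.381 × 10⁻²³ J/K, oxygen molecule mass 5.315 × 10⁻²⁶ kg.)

λ = 13.3 pm

KE = (3/2)k_BT = 1.5 × 1.381 × 10⁻²³ × 1120 = 2.320 × 10⁻²⁰ J.
p = √(2mKE) = √(2 × 5.315 × 10⁻²⁶ × 2.320 × 10⁻²⁰) = 4.966 × 10⁻²³ kg·m/s.
λ = h/p = 1.33 × 10⁻¹¹ m = 13.3 pm.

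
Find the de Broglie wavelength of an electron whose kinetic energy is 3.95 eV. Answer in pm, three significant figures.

λ = 617 pm

KE = 3.95 eV = 6.328 × 10⁻¹⁹ J.
p = √(2mKE) = √(2 × 9.109 × 10⁻³¹ × 6.328 × 10⁻¹⁹) = 1.074 × 10⁻²⁴ kg·m/s.
λ = h/p = 6.626 × 10⁻³⁴ / 1.074 × 10⁻²⁴ = 6.17 × 10⁻¹⁰ m = 617 pm.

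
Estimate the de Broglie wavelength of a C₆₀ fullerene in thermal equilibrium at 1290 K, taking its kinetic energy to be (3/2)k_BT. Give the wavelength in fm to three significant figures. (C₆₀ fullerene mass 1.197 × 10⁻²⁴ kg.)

KE = (3/2)k_BT = 1.5 × 1.381 × 10⁻²³ × 1290 = 2.672 × 10⁻²⁰ J.
p = √(2mKE) = √(2 × 1.197 × 10⁻²⁴ × 2.672 × 10⁻²⁰) = 2.529 × 10⁻²² kg·m/s.
λ = h/p = 2.62 × 10⁻¹² m = 2620 fm.

λ = 2620 fm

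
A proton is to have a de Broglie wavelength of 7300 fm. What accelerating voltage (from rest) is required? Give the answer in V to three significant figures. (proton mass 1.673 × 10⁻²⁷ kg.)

p = h/λ = 6.626 × 10⁻³⁴ / 7.300 × 10⁻¹² = 9.077 × 10⁻²³ kg·m/s.
KE = p²/(2m) = 2.462 × 10⁻¹⁸ J.
V = KE/e = 2.462 × 10⁻¹⁸ / (1.602 × 10⁻¹⁹) = 15.4 V.

V = 15.4 V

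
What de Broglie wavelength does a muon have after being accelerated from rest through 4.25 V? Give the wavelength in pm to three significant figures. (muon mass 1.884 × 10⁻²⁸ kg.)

λ = 41.4 pm

KE = eV = 1.602 × 10⁻¹⁹ × 4.250 = 6.809 × 10⁻¹⁹ J.
p = √(2mKE) = √(2 × 1.884 × 10⁻²⁸ × 6.809 × 10⁻¹⁹) = 1.602 × 10⁻²³ kg·m/s.
λ = h/p = 6.626 × 10⁻³⁴ / 1.602 × 10⁻²³ = 4.14 × 10⁻¹¹ m = 41.4 pm.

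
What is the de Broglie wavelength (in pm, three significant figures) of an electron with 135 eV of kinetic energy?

λ = 106 pm

KE = 135 eV = 2.163 × 10⁻¹⁷ J.
p = √(2mKE) = √(2 × 9.109 × 10⁻³¹ × 2.163 × 10⁻¹⁷) = 6.277 × 10⁻²⁴ kg·m/s.
λ = h/p = 6.626 × 10⁻³⁴ / 6.277 × 10⁻²⁴ = 1.06 × 10⁻¹⁰ m = 106 pm.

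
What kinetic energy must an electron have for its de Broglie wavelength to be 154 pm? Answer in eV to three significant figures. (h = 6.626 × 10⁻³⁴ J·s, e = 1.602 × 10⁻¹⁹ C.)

KE = 63.4 eV

p = h/λ = 6.626 × 10⁻³⁴ / 1.540 × 10⁻¹⁰ = 4.303 × 10⁻²⁴ kg·m/s.
KE = p²/(2m) = (4.303 × 10⁻²⁴)² / (2 × 9.109 × 10⁻³¹) = 1.016 × 10⁻¹⁷ J = 63.4 eV.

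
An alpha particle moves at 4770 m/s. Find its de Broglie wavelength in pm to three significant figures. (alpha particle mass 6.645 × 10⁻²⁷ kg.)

λ = 20.9 pm

p = mv = 6.645 × 10⁻²⁷ × 4770 = 3.170 × 10⁻²³ kg·m/s.
λ = h/p = 6.626 × 10⁻³⁴ / 3.170 × 10⁻²³ = 2.09 × 10⁻¹¹ m = 20.9 pm.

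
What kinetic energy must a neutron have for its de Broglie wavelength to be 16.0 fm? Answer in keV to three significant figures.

p = h/λ = 6.626 × 10⁻³⁴ / 1.600 × 10⁻¹⁴ = 4.141 × 10⁻²⁰ kg·m/s.
KE = p²/(2m) = (4.141 × 10⁻²⁰)² / (2 × 1.675 × 10⁻²⁷) = 5.119 × 10⁻¹³ J = 3200 keV.

KE = 3200 keV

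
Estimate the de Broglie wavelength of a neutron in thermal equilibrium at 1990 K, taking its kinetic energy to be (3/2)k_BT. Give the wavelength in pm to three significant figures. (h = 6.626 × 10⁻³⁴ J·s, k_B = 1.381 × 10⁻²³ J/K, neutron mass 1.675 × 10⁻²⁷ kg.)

λ = 56.4 pm

KE = (3/2)k_BT = 1.5 × 1.381 × 10⁻²³ × 1990 = 4.122 × 10⁻²⁰ J.
p = √(2mKE) = √(2 × 1.675 × 10⁻²⁷ × 4.122 × 10⁻²⁰) = 1.175 × 10⁻²³ kg·m/s.
λ = h/p = 5.64 × 10⁻¹¹ m = 56.4 pm.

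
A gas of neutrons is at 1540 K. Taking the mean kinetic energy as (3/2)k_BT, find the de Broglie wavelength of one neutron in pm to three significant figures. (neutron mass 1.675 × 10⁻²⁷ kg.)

λ = 64.1 pm

KE = (3/2)k_BT = 1.5 × 1.381 × 10⁻²³ × 1540 = 3.190 × 10⁻²⁰ J.
p = √(2mKE) = √(2 × 1.675 × 10⁻²⁷ × 3.190 × 10⁻²⁰) = 1.034 × 10⁻²³ kg·m/s.
λ = h/p = 6.41 × 10⁻¹¹ m = 64.1 pm.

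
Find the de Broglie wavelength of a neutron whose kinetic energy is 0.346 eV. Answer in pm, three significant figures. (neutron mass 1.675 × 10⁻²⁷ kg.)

λ = 48.6 pm

KE = 0.346 eV = 5.543 × 10⁻²⁰ J.
p = √(2mKE) = √(2 × 1.675 × 10⁻²⁷ × 5.543 × 10⁻²⁰) = 1.363 × 10⁻²³ kg·m/s.
λ = h/p = 6.626 × 10⁻³⁴ / 1.363 × 10⁻²³ = 4.86 × 10⁻¹¹ m = 48.6 pm.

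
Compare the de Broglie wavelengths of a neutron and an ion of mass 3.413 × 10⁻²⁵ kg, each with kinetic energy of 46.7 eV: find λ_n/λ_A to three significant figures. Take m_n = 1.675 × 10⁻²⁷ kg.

λ_n/λ_A = 14.3

At fixed KE, p = √(2mKE) so λ = h/p ∝ 1/√m.
λ_n/λ_A = √(m_A/m_n) = √(3.413 × 10⁻²⁵/1.675 × 10⁻²⁷) = √(203.8) = 14.3.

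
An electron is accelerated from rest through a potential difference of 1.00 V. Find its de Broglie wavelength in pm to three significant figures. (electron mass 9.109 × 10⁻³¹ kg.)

KE = eV = 1.602 × 10⁻¹⁹ × 1.000 = 1.602 × 10⁻¹⁹ J.
p = √(2mKE) = √(2 × 9.109 × 10⁻³¹ × 1.602 × 10⁻¹⁹) = 5.402 × 10⁻²⁵ kg·m/s.
λ = h/p = 6.626 × 10⁻³⁴ / 5.402 × 10⁻²⁵ = 1.23 × 10⁻⁹ m = 1230 pm.

λ = 1230 pm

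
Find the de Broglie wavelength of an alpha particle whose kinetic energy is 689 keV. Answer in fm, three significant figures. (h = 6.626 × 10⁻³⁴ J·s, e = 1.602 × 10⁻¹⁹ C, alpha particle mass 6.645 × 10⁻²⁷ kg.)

KE = 689 keV = 1.104 × 10⁻¹³ J.
p = √(2mKE) = √(2 × 6.645 × 10⁻²⁷ × 1.104 × 10⁻¹³) = 3.830 × 10⁻²⁰ kg·m/s.
λ = h/p = 6.626 × 10⁻³⁴ / 3.830 × 10⁻²⁰ = 1.73 × 10⁻¹⁴ m = 17.3 fm.

λ = 17.3 fm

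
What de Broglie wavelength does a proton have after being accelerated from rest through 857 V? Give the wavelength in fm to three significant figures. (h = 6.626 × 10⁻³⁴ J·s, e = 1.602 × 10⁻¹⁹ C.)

λ = 978 fm

KE = eV = 1.602 × 10⁻¹⁹ × 857.0 = 1.373 × 10⁻¹⁶ J.
p = √(2mKE) = √(2 × 1.673 × 10⁻²⁷ × 1.373 × 10⁻¹⁶) = 6.778 × 10⁻²² kg·m/s.
λ = h/p = 6.626 × 10⁻³⁴ / 6.778 × 10⁻²² = 9.78 × 10⁻¹³ m = 978 fm.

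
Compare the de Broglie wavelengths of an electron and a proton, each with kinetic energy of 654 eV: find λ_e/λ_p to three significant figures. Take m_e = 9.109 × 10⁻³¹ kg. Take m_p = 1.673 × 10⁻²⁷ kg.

At fixed KE, p = √(2mKE) so λ = h/p ∝ 1/√m.
λ_e/λ_p = √(m_p/m_e) = √(1.673 × 10⁻²⁷/9.109 × 10⁻³¹) = √(1837) = 42.9.

λ_e/λ_p = 42.9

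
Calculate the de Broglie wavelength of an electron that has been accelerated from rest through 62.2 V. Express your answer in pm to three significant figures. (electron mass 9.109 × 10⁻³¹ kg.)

λ = 156 pm

KE = eV = 1.602 × 10⁻¹⁹ × 62.20 = 9.964 × 10⁻¹⁸ J.
p = √(2mKE) = √(2 × 9.109 × 10⁻³¹ × 9.964 × 10⁻¹⁸) = 4.261 × 10⁻²⁴ kg·m/s.
λ = h/p = 6.626 × 10⁻³⁴ / 4.261 × 10⁻²⁴ = 1.56 × 10⁻¹⁰ m = 156 pm.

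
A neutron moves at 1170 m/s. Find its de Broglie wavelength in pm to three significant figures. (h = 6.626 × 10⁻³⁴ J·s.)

p = mv = 1.675 × 10⁻²⁷ × 1170 = 1.960 × 10⁻²⁴ kg·m/s.
λ = h/p = 6.626 × 10⁻³⁴ / 1.960 × 10⁻²⁴ = 3.38 × 10⁻¹⁰ m = 338 pm.

λ = 338 pm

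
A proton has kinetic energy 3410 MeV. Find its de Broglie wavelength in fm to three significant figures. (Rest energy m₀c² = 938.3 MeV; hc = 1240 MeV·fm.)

λ = 0.292 fm

Total energy E = KE + m₀c² = 3410 + 938.3 = 4348.3 MeV.
(pc)² = E² − (m₀c²)² = (4348.3)² − (938.3)² = 1.803 × 10⁷ MeV², so pc = 4246 MeV.
λ = hc/(pc) = 1240 MeV·fm / 4246 MeV = 0.292 fm.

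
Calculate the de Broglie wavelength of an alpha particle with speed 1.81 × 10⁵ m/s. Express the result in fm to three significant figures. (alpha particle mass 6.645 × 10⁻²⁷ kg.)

p = mv = 6.645 × 10⁻²⁷ × 1.81 × 10⁵ = 1.203 × 10⁻²¹ kg·m/s.
λ = h/p = 6.626 × 10⁻³⁴ / 1.203 × 10⁻²¹ = 5.51 × 10⁻¹³ m = 551 fm.

λ = 551 fm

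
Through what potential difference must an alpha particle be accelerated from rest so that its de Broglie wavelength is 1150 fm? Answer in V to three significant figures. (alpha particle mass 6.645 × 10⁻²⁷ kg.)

p = h/λ = 6.626 × 10⁻³⁴ / 1.150 × 10⁻¹² = 5.762 × 10⁻²² kg·m/s.
KE = p²/(2m) = 2.498 × 10⁻¹⁷ J.
V = KE/2e = 2.498 × 10⁻¹⁷ / (2 × 1.602 × 10⁻¹⁹) = 78.0 V.

V = 78.0 V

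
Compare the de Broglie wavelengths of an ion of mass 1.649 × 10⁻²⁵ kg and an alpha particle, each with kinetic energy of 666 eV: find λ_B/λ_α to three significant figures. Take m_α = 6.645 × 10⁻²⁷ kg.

λ_B/λ_α = 0.201

At fixed KE, p = √(2mKE) so λ = h/p ∝ 1/√m.
λ_B/λ_α = √(m_α/m_B) = √(6.645 × 10⁻²⁷/1.649 × 10⁻²⁵) = √(0.04030) = 0.201.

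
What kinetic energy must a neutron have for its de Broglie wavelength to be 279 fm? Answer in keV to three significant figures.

p = h/λ = 6.626 × 10⁻³⁴ / 2.790 × 10⁻¹³ = 2.375 × 10⁻²¹ kg·m/s.
KE = p²/(2m) = (2.375 × 10⁻²¹)² / (2 × 1.675 × 10⁻²⁷) = 1.684 × 10⁻¹⁵ J = 10.5 keV.

KE = 10.5 keV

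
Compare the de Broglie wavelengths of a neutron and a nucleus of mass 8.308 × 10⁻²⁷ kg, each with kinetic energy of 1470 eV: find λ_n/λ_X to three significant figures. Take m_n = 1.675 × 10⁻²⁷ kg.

At fixed KE, p = √(2mKE) so λ = h/p ∝ 1/√m.
λ_n/λ_X = √(m_X/m_n) = √(8.308 × 10⁻²⁷/1.675 × 10⁻²⁷) = √(4.960) = 2.23.

λ_n/λ_X = 2.23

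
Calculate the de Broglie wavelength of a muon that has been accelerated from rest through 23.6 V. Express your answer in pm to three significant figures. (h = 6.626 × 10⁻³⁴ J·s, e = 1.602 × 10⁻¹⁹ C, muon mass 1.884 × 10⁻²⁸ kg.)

λ = 17.6 pm

KE = eV = 1.602 × 10⁻¹⁹ × 23.60 = 3.781 × 10⁻¹⁸ J.
p = √(2mKE) = √(2 × 1.884 × 10⁻²⁸ × 3.781 × 10⁻¹⁸) = 3.774 × 10⁻²³ kg·m/s.
λ = h/p = 6.626 × 10⁻³⁴ / 3.774 × 10⁻²³ = 1.76 × 10⁻¹¹ m = 17.6 pm.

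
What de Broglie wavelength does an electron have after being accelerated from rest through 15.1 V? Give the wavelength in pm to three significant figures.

λ = 316 pm

KE = eV = 1.602 × 10⁻¹⁹ × 15.10 = 2.419 × 10⁻¹⁸ J.
p = √(2mKE) = √(2 × 9.109 × 10⁻³¹ × 2.419 × 10⁻¹⁸) = 2.099 × 10⁻²⁴ kg·m/s.
λ = h/p = 6.626 × 10⁻³⁴ / 2.099 × 10⁻²⁴ = 3.16 × 10⁻¹⁰ m = 316 pm.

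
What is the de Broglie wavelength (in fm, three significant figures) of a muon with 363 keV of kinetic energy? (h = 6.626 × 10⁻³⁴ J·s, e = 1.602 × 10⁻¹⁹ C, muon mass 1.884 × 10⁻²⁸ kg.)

λ = 142 fm

KE = 363 keV = 5.815 × 10⁻¹⁴ J.
p = √(2mKE) = √(2 × 1.884 × 10⁻²⁸ × 5.815 × 10⁻¹⁴) = 4.681 × 10⁻²¹ kg·m/s.
λ = h/p = 6.626 × 10⁻³⁴ / 4.681 × 10⁻²¹ = 1.42 × 10⁻¹³ m = 142 fm.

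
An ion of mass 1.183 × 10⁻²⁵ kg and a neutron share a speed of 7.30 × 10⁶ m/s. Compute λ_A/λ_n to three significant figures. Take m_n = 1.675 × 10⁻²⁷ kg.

λ_A/λ_n = 0.0142

At fixed v, p = mv so λ = h/(mv) ∝ 1/m.
λ_A/λ_n = m_n/m_A = 1.675 × 10⁻²⁷/1.183 × 10⁻²⁵ = 0.0142.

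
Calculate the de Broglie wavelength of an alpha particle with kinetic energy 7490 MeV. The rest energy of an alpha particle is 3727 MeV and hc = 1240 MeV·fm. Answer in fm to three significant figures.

λ = 0.117 fm

Total energy E = KE + m₀c² = 7490 + 3727 = 11217 MeV.
(pc)² = E² − (m₀c²)² = (11217)² − (3727)² = 1.119 × 10⁸ MeV², so pc = 1.058 × 10⁴ MeV.
λ = hc/(pc) = 1240 MeV·fm / 1.058 × 10⁴ MeV = 0.117 fm.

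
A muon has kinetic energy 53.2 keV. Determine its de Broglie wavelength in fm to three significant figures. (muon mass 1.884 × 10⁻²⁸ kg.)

KE = 53.2 keV = 8.523 × 10⁻¹⁵ J.
p = √(2mKE) = √(2 × 1.884 × 10⁻²⁸ × 8.523 × 10⁻¹⁵) = 1.792 × 10⁻²¹ kg·m/s.
λ = h/p = 6.626 × 10⁻³⁴ / 1.792 × 10⁻²¹ = 3.70 × 10⁻¹³ m = 370 fm.

λ = 370 fm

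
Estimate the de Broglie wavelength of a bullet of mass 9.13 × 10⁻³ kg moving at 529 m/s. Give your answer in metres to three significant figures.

p = mv = 9.13 × 10⁻³ × 529 = 4.830 kg·m/s.
λ = h/p = 6.626 × 10⁻³⁴ / 4.830 = 1.37 × 10⁻³⁴ m.

λ = 1.37 × 10⁻³⁴ m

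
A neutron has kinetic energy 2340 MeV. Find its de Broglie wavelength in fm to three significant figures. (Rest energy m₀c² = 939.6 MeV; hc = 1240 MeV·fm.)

λ = 0.395 fm

Total energy E = KE + m₀c² = 2340 + 939.6 = 3279.6 MeV.
(pc)² = E² − (m₀c²)² = (3279.6)² − (939.6)² = 9.873 × 10⁶ MeV², so pc = 3142 MeV.
λ = hc/(pc) = 1240 MeV·fm / 3142 MeV = 0.395 fm.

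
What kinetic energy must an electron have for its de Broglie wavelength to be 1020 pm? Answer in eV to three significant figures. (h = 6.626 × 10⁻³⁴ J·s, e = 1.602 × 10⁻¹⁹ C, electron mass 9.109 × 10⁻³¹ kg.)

KE = 1.45 eV

p = h/λ = 6.626 × 10⁻³⁴ / 1.020 × 10⁻⁹ = 6.496 × 10⁻²⁵ kg·m/s.
KE = p²/(2m) = (6.496 × 10⁻²⁵)² / (2 × 9.109 × 10⁻³¹) = 2.316 × 10⁻¹⁹ J = 1.45 eV.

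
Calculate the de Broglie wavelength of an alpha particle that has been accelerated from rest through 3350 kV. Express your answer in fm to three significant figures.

λ = 5.55 fm

KE = 2eV = 2 × 1.602 × 10⁻¹⁹ × 3.350 × 10⁶ = 1.073 × 10⁻¹² J.
p = √(2mKE) = √(2 × 6.645 × 10⁻²⁷ × 1.073 × 10⁻¹²) = 1.194 × 10⁻¹⁹ kg·m/s.
λ = h/p = 6.626 × 10⁻³⁴ / 1.194 × 10⁻¹⁹ = 5.55 × 10⁻¹⁵ m = 5.55 fm.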